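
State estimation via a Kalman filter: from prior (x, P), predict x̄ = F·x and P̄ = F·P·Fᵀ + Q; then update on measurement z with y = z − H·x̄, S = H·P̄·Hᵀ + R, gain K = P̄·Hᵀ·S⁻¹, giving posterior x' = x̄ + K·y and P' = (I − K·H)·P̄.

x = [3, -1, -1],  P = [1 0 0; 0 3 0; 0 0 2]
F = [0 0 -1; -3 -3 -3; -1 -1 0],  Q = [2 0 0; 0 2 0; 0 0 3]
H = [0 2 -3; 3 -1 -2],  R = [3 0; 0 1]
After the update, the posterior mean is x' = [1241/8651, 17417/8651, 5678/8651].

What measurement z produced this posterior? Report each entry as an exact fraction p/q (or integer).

z = [2, -3]

x̄ = F·x = [1, -3, -2]
P̄ = F·P·Fᵀ + Q = [4 6 0; 6 56 12; 0 12 7]
S = H·P̄·Hᵀ + R = [146 -46; -46 133]
K = P̄·Hᵀ·S⁻¹ = [936/8651 714/8651; 3628/8651 -2778/8651; -797/17302 -1829/8651]
x' − x̄ = [-7410/8651, 43370/8651, 22980/8651] = K·y
y = (KᵀK)⁻¹·Kᵀ·(x' − x̄) = [2, -13]
z = y + H·x̄ = [2, -13] + [0, 10] = [2, -3]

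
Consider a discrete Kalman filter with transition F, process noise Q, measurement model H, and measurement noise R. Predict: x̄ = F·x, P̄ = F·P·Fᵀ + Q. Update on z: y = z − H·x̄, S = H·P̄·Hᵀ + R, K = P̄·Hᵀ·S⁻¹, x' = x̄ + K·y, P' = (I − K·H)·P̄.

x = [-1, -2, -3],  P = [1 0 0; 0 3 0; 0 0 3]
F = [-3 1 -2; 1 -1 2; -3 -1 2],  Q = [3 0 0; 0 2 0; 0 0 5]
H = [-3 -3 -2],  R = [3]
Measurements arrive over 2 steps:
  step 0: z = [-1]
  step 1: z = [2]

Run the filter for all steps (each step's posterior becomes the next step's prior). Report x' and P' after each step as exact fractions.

step 0: x̄ = F·x = [7, -5, -1]
step 0: P̄ = F·P·Fᵀ + Q = [27 -18 -6; -18 18 12; -6 12 29]
step 0: y = z − H·x̄ = [3]
step 0: S = H·P̄·Hᵀ + R = [272]
step 0: K = P̄·Hᵀ·S⁻¹ = [-15/272; -3/34; -19/68]
step 0: x' = x̄ + K·y = [1859/272, -179/34, -125/68]
step 0: P' = (I − K·H)·P̄ = [7119/272 -657/34 -693/68; -657/34 270/17 90/17; -693/68 90/17 132/17]
step 1: x̄ = F·x = [-6009/272, 2291/272, -5145/272]
step 1: P̄ = F·P·Fᵀ + Q = [70167/272 -27213/272 57063/272; -27213/272 14095/272 -13773/272; 57063/272 -13773/272 74167/272]
step 1: y = z − H·x̄ = [-5225/68]
step 1: S = H·P̄·Hᵀ + R = [67843/17]
step 1: K = P̄·Hᵀ·S⁻¹ = [-60747/271372; 16725/271372; -69551/271372]
step 1: x' = x̄ + K·y = [-663717/135686, 1000591/271372, 211055/271372]
step 1: P' = (I − K·H)·P̄ = [15737379/271372 -3052272/67843 -1300329/67843; -3052272/67843 9948845/271372 3365277/271372; -1300329/67843 3365277/271372 2858385/271372]

step 0: x' = [1859/272, -179/34, -125/68], P' = [7119/272 -657/34 -693/68; -657/34 270/17 90/17; -693/68 90/17 132/17]
step 1: x' = [-663717/135686, 1000591/271372, 211055/271372], P' = [15737379/271372 -3052272/67843 -1300329/67843; -3052272/67843 9948845/271372 3365277/271372; -1300329/67843 3365277/271372 2858385/271372]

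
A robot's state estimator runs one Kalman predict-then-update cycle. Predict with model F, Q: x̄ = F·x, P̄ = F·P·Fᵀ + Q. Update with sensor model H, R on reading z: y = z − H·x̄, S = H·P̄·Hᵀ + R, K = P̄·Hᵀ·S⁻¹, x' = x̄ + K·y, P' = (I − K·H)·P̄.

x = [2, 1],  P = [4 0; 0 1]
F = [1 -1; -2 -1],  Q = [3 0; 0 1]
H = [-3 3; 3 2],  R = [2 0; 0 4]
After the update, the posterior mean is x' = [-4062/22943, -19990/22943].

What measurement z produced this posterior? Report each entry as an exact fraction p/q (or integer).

z = [-2, -2]

x̄ = F·x = [1, -5]
P̄ = F·P·Fᵀ + Q = [8 -7; -7 18]
S = H·P̄·Hᵀ + R = [362 15; 15 64]
K = P̄·Hᵀ·S⁻¹ = [-3030/22943 4295/22943; 4575/22943 4305/22943]
x' − x̄ = [-27005/22943, 94725/22943] = K·y
y = (KᵀK)⁻¹·Kᵀ·(x' − x̄) = [16, 5]
z = y + H·x̄ = [16, 5] + [-18, -7] = [-2, -2]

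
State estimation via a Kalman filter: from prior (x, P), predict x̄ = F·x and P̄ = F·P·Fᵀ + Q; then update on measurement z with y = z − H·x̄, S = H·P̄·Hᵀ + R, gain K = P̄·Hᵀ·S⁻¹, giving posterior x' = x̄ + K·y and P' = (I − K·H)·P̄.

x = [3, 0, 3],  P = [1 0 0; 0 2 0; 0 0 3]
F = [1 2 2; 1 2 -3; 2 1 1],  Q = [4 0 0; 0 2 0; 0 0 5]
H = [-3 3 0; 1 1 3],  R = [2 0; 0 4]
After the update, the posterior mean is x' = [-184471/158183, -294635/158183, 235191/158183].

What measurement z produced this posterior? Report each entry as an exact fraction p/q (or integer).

z = [-2, 1]

x̄ = F·x = [9, -6, 9]
P̄ = F·P·Fᵀ + Q = [25 -9 12; -9 38 -3; 12 -3 14]
S = H·P̄·Hᵀ + R = [731 -96; -96 229]
K = P̄·Hᵀ·S⁻¹ = [-18366/158183 28220/158183; 34209/158183 28156/158183; -5409/158183 32961/158183]
x' − x̄ = [-1608118/158183, 654463/158183, -1188456/158183] = K·y
y = (KᵀK)⁻¹·Kᵀ·(x' − x̄) = [43, -29]
z = y + H·x̄ = [43, -29] + [-45, 30] = [-2, 1]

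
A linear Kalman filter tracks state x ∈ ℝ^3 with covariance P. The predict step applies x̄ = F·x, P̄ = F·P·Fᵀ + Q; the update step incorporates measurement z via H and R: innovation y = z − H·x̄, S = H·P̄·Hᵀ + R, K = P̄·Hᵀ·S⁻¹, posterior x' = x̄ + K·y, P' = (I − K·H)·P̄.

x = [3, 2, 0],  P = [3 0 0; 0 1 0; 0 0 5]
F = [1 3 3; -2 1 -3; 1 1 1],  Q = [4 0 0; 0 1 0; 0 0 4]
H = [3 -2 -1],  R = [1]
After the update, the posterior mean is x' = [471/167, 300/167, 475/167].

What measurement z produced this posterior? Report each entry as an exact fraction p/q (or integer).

z = [2]

x̄ = F·x = [9, -4, 5]
P̄ = F·P·Fᵀ + Q = [61 -48 21; -48 59 -20; 21 -20 13]
S = H·P̄·Hᵀ + R = [1169]
K = P̄·Hᵀ·S⁻¹ = [258/1169; -242/1169; 90/1169]
x' − x̄ = [-1032/167, 968/167, -360/167] = K·y
y = (KᵀK)⁻¹·Kᵀ·(x' − x̄) = [-28]
z = y + H·x̄ = [-28] + [30] = [2]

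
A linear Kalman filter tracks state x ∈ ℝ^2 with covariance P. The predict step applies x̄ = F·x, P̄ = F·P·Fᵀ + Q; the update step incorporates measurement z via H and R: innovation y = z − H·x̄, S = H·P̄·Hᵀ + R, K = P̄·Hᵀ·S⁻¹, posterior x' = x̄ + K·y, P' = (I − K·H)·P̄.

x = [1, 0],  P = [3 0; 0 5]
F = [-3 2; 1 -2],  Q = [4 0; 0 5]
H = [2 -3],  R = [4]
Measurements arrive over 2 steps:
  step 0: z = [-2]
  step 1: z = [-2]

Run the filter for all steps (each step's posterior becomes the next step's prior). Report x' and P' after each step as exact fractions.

step 0: x̄ = F·x = [-3, 1]
step 0: P̄ = F·P·Fᵀ + Q = [51 -29; -29 28]
step 0: y = z − H·x̄ = [7]
step 0: S = H·P̄·Hᵀ + R = [808]
step 0: K = P̄·Hᵀ·S⁻¹ = [189/808; -71/404]
step 0: x' = x̄ + K·y = [-1101/808, -93/404]
step 0: P' = (I − K·H)·P̄ = [5487/808 1703/404; 1703/404 615/202]
step 1: x̄ = F·x = [2931/808, -729/808]
step 1: P̄ = F·P·Fᵀ + Q = [21583/808 947/808; 947/808 5743/808]
step 1: y = z − H·x̄ = [-9665/808]
step 1: S = H·P̄·Hᵀ + R = [129887/808]
step 1: K = P̄·Hᵀ·S⁻¹ = [40325/129887; -15335/129887]
step 1: x' = x̄ + K·y = [-11191/129887, 66244/129887]
step 1: P' = (I − K·H)·P̄ = [1456987/129887 917558/129887; 917558/129887 632152/129887]

step 0: x' = [-1101/808, -93/404], P' = [5487/808 1703/404; 1703/404 615/202]
step 1: x' = [-11191/129887, 66244/129887], P' = [1456987/129887 917558/129887; 917558/129887 632152/129887]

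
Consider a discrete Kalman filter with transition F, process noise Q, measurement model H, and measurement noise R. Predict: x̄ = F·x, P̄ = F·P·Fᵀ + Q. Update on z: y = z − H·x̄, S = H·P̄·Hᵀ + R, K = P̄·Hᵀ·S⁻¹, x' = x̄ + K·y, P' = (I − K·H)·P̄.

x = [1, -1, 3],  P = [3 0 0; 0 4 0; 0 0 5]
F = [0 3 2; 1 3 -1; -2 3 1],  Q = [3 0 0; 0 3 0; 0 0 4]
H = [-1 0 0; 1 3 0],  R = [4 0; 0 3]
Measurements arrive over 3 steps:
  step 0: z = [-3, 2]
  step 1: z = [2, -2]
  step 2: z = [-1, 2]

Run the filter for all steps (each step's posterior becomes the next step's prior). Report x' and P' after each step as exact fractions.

step 0: x̄ = F·x = [3, -5, -2]
step 0: P̄ = F·P·Fᵀ + Q = [59 26 46; 26 47 25; 46 25 57]
step 0: y = z − H·x̄ = [0, 14]
step 0: S = H·P̄·Hᵀ + R = [63 -137; -137 641]
step 0: K = P̄·Hᵀ·S⁻¹ = [-9525/10807 274/10807; 6213/21614 6959/21614; -12909/21614 1321/21614]
step 0: x' = x̄ + K·y = [36257/10807, -5322/10807, -12367/10807]
step 0: P' = (I − K·H)·P̄ = [38100/10807 -12426/10807 25818/10807; -12426/10807 15243/21614 -15891/21614; 25818/10807 -15891/21614 478343/21614]
step 1: x̄ = F·x = [-40700/10807, 32658/10807, -100847/10807]
step 1: P̄ = F·P·Fᵀ + Q = [1924709/21614 -419228/10807 446711/10807; -419228/10807 299767/10807 -132046/10807; 446711/10807 -132046/10807 501560/10807]
step 1: y = z − H·x̄ = [-19086/10807, -78888/10807]
step 1: S = H·P̄·Hᵀ + R = [2011165/21614 590659/21614; 590659/21614 2354621/21614]
step 1: K = P̄·Hᵀ·S⁻¹ = [-48383943/50738564 -590659/50738564; 65102583/202954256 66427799/202954256; -50046567/101477128 16913321/101477128]
step 1: x' = x̄ + K·y = [-50661965/25369282, 6716757/101477128, -491011993/50738564]
step 1: P' = (I − K·H)·P̄ = [48383943/12684641 -65102583/50738564 50046567/25369282; -65102583/50738564 153231243/202954256 -49815435/101477128; 50046567/25369282 -49815435/101477128 1280890115/50738564]
step 2: x̄ = F·x = [-1943897701/101477128, 799526397/101477128, -556577995/101477128]
step 2: P̄ = F·P·Fᵀ + Q = [21286615355/202954256 -9147418267/202954256 10690496125/202954256; -9147418267/202954256 6120225659/202954256 -3310416845/202954256; 10690496125/202954256 -3310416845/202954256 11336679643/202954256]
step 2: y = z − H·x̄ = [-2045374829/101477128, -125863617/50738564]
step 2: S = H·P̄·Hᵀ + R = [22098432379/202954256 3077819723/101477128; 3077819723/101477128 5523249863/50738564]
step 2: K = P̄·Hᵀ·S⁻¹ = [-2130496265049/2218868262857 -1448385752/130521662521; 716321061129/2218868262857 42690108304/130521662521; -1186763815065/2218868262857 23936131805/130521662521]
step 2: x' = x̄ + K·y = [498720137065/2218868262857, 1243750322742/2218868262857, 10741062657085/2218868262857]
step 2: P' = (I − K·H)·P̄ = [8521985060196/2218868262857 -2865284244516/2218868262857 4747055260260/2218868262857; -2865284244516/2218868262857 1680826589340/2218868262857 -1175437512735/2218868262857; 4747055260260/2218868262857 -1175437512735/2218868262857 59907868387046/2218868262857]

step 0: x' = [36257/10807, -5322/10807, -12367/10807], P' = [38100/10807 -12426/10807 25818/10807; -12426/10807 15243/21614 -15891/21614; 25818/10807 -15891/21614 478343/21614]
step 1: x' = [-50661965/25369282, 6716757/101477128, -491011993/50738564], P' = [48383943/12684641 -65102583/50738564 50046567/25369282; -65102583/50738564 153231243/202954256 -49815435/101477128; 50046567/25369282 -49815435/101477128 1280890115/50738564]
step 2: x' = [498720137065/2218868262857, 1243750322742/2218868262857, 10741062657085/2218868262857], P' = [8521985060196/2218868262857 -2865284244516/2218868262857 4747055260260/2218868262857; -2865284244516/2218868262857 1680826589340/2218868262857 -1175437512735/2218868262857; 4747055260260/2218868262857 -1175437512735/2218868262857 59907868387046/2218868262857]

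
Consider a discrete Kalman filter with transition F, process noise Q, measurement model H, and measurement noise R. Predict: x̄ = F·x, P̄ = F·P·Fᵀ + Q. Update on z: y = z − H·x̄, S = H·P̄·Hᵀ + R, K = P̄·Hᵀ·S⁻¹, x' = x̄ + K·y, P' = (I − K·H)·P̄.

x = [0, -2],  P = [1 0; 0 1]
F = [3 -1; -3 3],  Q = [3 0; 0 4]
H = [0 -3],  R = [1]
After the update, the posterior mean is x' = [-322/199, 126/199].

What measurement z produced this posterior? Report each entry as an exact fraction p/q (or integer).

z = [-2]

x̄ = F·x = [2, -6]
P̄ = F·P·Fᵀ + Q = [13 -12; -12 22]
S = H·P̄·Hᵀ + R = [199]
K = P̄·Hᵀ·S⁻¹ = [36/199; -66/199]
x' − x̄ = [-720/199, 1320/199] = K·y
y = (KᵀK)⁻¹·Kᵀ·(x' − x̄) = [-20]
z = y + H·x̄ = [-20] + [18] = [-2]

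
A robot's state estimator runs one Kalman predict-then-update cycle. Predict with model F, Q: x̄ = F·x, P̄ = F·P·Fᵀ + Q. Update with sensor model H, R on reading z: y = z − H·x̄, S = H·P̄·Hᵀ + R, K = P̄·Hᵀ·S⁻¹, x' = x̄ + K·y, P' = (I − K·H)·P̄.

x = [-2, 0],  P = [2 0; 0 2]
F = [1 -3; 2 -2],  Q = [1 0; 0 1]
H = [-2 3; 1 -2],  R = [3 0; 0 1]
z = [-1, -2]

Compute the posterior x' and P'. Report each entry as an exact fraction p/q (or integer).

x' = [31/8, 289/112]
P' = [39/4 45/8; 45/8 379/112]

x̄ = F·x = [-2, -4]
P̄ = F·P·Fᵀ + Q = [21 16; 16 17]
y = z − H·x̄ = [7, -8]
S = H·P̄·Hᵀ + R = [48 -32; -32 26]
K = P̄·Hᵀ·S⁻¹ = [-7/8 -3/2; -41/112 -8/7]
x' = x̄ + K·y = [31/8, 289/112]
P' = (I − K·H)·P̄ = [39/4 45/8; 45/8 379/112]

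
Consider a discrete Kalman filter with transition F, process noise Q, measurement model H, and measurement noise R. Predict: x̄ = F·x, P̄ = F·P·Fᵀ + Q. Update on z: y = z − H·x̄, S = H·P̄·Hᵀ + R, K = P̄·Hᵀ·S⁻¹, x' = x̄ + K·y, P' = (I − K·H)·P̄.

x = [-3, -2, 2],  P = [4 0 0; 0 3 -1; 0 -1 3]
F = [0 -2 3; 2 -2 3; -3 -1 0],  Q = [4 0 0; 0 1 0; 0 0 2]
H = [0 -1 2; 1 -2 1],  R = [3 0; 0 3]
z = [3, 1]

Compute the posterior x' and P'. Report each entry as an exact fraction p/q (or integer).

x̄ = F·x = [10, 4, 11]
P̄ = F·P·Fᵀ + Q = [55 51 9; 51 68 -15; 9 -15 41]
y = z − H·x̄ = [-15, -12]
S = H·P̄·Hᵀ + R = [295 260; 260 245]
K = P̄·Hᵀ·S⁻¹ = [359/935 -526/935; 398/935 -804/935; 593/935 -324/935]
x' = x̄ + K·y = [10277/935, 7418/935, 5278/935]
P' = (I − K·H)·P̄ = [43284/935 30267/935 15672/935; 30267/935 22184/935 11689/935; 15672/935 11689/935 6734/935]

x' = [10277/935, 7418/935, 5278/935]
P' = [43284/935 30267/935 15672/935; 30267/935 22184/935 11689/935; 15672/935 11689/935 6734/935]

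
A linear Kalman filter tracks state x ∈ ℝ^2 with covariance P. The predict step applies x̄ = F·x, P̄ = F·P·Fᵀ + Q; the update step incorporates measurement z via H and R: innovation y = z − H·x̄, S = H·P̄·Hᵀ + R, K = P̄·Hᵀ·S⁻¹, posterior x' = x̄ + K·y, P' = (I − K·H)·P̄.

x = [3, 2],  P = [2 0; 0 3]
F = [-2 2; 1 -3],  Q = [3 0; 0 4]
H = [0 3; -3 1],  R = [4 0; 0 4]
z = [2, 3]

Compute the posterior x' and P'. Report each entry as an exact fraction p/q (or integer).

x̄ = F·x = [-2, -3]
P̄ = F·P·Fᵀ + Q = [23 -22; -22 33]
y = z − H·x̄ = [11, 0]
S = H·P̄·Hᵀ + R = [301 297; 297 376]
K = P̄·Hᵀ·S⁻¹ = [2211/24967 -7789/24967; 7821/24967 396/24967]
x' = x̄ + K·y = [-25613/24967, 11130/24967]
P' = (I − K·H)·P̄ = [11368/24967 2948/24967; 2948/24967 10428/24967]

x' = [-25613/24967, 11130/24967]
P' = [11368/24967 2948/24967; 2948/24967 10428/24967]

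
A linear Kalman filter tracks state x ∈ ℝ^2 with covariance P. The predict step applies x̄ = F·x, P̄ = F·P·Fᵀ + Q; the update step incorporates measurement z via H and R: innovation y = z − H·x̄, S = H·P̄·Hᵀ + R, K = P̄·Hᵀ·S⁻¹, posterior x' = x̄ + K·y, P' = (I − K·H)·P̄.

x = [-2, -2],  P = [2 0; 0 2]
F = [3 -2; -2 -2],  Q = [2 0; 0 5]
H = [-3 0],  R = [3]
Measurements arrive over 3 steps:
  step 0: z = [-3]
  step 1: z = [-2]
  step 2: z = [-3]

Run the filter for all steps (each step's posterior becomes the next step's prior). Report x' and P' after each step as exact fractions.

step 0: x̄ = F·x = [-2, 8]
step 0: P̄ = F·P·Fᵀ + Q = [28 -4; -4 21]
step 0: y = z − H·x̄ = [-9]
step 0: S = H·P̄·Hᵀ + R = [255]
step 0: K = P̄·Hᵀ·S⁻¹ = [-28/85; 4/85]
step 0: x' = x̄ + K·y = [82/85, 644/85]
step 0: P' = (I − K·H)·P̄ = [28/85 -4/85; -4/85 1737/85]
step 1: x̄ = F·x = [-1042/85, -1452/85]
step 1: P̄ = F·P·Fᵀ + Q = [7418/85 6788/85; 6788/85 7453/85]
step 1: y = z − H·x̄ = [-3296/85]
step 1: S = H·P̄·Hᵀ + R = [67017/85]
step 1: K = P̄·Hᵀ·S⁻¹ = [-7418/22339; -6788/22339]
step 1: x' = x̄ + K·y = [13794/22339, -118388/22339]
step 1: P' = (I − K·H)·P̄ = [7418/22339 6788/22339; 6788/22339 332491/22339]
step 2: x̄ = F·x = [278158/22339, 209188/22339]
step 2: P̄ = F·P·Fᵀ + Q = [1359948/22339 1271880/22339; 1271880/22339 1525635/22339]
step 2: y = z − H·x̄ = [767457/22339]
step 2: S = H·P̄·Hᵀ + R = [12306549/22339]
step 2: K = P̄·Hᵀ·S⁻¹ = [-1359948/4102183; -1271880/4102183]
step 2: x' = x̄ + K·y = [4358002/4102183, -5281604/4102183]
step 2: P' = (I − K·H)·P̄ = [1359948/4102183 1271880/4102183; 1271880/4102183 62912295/4102183]

step 0: x' = [82/85, 644/85], P' = [28/85 -4/85; -4/85 1737/85]
step 1: x' = [13794/22339, -118388/22339], P' = [7418/22339 6788/22339; 6788/22339 332491/22339]
step 2: x' = [4358002/4102183, -5281604/4102183], P' = [1359948/4102183 1271880/4102183; 1271880/4102183 62912295/4102183]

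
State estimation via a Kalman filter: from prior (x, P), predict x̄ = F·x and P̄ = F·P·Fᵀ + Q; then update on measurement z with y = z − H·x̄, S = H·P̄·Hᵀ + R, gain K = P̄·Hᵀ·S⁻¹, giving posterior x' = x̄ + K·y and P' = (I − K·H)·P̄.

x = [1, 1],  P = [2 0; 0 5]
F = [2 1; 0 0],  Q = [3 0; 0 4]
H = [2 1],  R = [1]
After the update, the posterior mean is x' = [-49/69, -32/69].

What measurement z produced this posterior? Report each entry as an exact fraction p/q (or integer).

z = [-2]

x̄ = F·x = [3, 0]
P̄ = F·P·Fᵀ + Q = [16 0; 0 4]
S = H·P̄·Hᵀ + R = [69]
K = P̄·Hᵀ·S⁻¹ = [32/69; 4/69]
x' − x̄ = [-256/69, -32/69] = K·y
y = (KᵀK)⁻¹·Kᵀ·(x' − x̄) = [-8]
z = y + H·x̄ = [-8] + [6] = [-2]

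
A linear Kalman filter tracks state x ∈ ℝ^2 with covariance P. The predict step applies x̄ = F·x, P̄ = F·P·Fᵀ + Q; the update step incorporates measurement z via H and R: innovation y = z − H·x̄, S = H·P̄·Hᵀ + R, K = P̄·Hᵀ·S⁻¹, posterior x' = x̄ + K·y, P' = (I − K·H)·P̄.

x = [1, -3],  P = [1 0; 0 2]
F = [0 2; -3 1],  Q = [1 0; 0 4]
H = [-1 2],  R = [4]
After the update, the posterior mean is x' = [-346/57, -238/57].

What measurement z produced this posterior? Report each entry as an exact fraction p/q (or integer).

x̄ = F·x = [-6, -6]
P̄ = F·P·Fᵀ + Q = [9 4; 4 15]
S = H·P̄·Hᵀ + R = [57]
K = P̄·Hᵀ·S⁻¹ = [-1/57; 26/57]
x' − x̄ = [-4/57, 104/57] = K·y
y = (KᵀK)⁻¹·Kᵀ·(x' − x̄) = [4]
z = y + H·x̄ = [4] + [-6] = [-2]

z = [-2]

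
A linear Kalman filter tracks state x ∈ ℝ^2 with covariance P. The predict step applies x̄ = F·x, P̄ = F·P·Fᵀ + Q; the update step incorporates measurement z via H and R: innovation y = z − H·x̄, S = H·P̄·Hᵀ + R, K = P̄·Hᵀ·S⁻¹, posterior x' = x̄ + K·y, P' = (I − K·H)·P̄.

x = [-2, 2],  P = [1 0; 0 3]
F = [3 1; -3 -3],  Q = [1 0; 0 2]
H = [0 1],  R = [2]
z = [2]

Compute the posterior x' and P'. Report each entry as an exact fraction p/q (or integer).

x' = [-49/10, 19/10]
P' = [49/10 -9/10; -9/10 19/10]

x̄ = F·x = [-4, 0]
P̄ = F·P·Fᵀ + Q = [13 -18; -18 38]
y = z − H·x̄ = [2]
S = H·P̄·Hᵀ + R = [40]
K = P̄·Hᵀ·S⁻¹ = [-9/20; 19/20]
x' = x̄ + K·y = [-49/10, 19/10]
P' = (I − K·H)·P̄ = [49/10 -9/10; -9/10 19/10]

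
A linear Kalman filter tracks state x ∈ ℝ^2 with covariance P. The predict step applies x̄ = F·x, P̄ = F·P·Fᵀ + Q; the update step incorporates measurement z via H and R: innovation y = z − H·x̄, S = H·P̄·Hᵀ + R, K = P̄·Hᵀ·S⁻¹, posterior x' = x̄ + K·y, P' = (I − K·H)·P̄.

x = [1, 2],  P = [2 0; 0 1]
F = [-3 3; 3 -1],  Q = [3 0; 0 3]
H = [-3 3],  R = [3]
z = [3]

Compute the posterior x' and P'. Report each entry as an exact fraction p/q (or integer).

x̄ = F·x = [3, 1]
P̄ = F·P·Fᵀ + Q = [30 -21; -21 22]
y = z − H·x̄ = [9]
S = H·P̄·Hᵀ + R = [849]
K = P̄·Hᵀ·S⁻¹ = [-51/283; 43/283]
x' = x̄ + K·y = [390/283, 670/283]
P' = (I − K·H)·P̄ = [687/283 636/283; 636/283 679/283]

x' = [390/283, 670/283]
P' = [687/283 636/283; 636/283 679/283]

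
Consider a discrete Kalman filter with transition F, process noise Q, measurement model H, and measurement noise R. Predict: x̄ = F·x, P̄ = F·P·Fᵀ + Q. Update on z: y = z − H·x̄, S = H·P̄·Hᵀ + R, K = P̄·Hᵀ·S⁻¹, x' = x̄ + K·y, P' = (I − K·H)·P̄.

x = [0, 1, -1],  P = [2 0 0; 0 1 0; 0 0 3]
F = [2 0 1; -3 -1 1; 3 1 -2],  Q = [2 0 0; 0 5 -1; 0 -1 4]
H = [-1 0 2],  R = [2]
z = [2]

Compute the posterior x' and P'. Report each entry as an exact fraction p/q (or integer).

x' = [-126/131, -47/131, 73/131]
P' = [1702/131 -1222/131 850/131; -1222/131 1688/131 -654/131; 850/131 -654/131 489/131]

x̄ = F·x = [-1, -2, 3]
P̄ = F·P·Fᵀ + Q = [13 -9 6; -9 27 -26; 6 -26 35]
y = z − H·x̄ = [-5]
S = H·P̄·Hᵀ + R = [131]
K = P̄·Hᵀ·S⁻¹ = [-1/131; -43/131; 64/131]
x' = x̄ + K·y = [-126/131, -47/131, 73/131]
P' = (I − K·H)·P̄ = [1702/131 -1222/131 850/131; -1222/131 1688/131 -654/131; 850/131 -654/131 489/131]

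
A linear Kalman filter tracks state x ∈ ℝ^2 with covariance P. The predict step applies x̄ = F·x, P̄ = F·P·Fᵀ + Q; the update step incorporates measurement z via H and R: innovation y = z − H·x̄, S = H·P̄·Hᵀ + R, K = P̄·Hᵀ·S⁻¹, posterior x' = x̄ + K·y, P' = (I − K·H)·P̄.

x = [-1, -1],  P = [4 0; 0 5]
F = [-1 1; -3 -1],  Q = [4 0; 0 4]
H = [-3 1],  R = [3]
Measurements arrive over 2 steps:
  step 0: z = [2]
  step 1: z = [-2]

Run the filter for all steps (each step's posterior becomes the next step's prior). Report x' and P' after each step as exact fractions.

step 0: x' = [64/123, 148/41], P' = [575/123 543/41; 543/41 1653/41]
step 1: x' = [77420/84633, 19468/28211], P' = [124736/84633 109940/28211; 109940/28211 369696/28211]

step 0: x̄ = F·x = [0, 4]
step 0: P̄ = F·P·Fᵀ + Q = [13 7; 7 45]
step 0: y = z − H·x̄ = [-2]
step 0: S = H·P̄·Hᵀ + R = [123]
step 0: K = P̄·Hᵀ·S⁻¹ = [-32/123; 8/41]
step 0: x' = x̄ + K·y = [64/123, 148/41]
step 0: P' = (I − K·H)·P̄ = [575/123 543/41; 543/41 1653/41]
step 1: x̄ = F·x = [380/123, -212/41]
step 1: P̄ = F·P·Fᵀ + Q = [2768/123 -2164/41; -2164/41 6800/41]
step 1: y = z − H·x̄ = [510/41]
step 1: S = H·P̄·Hᵀ + R = [28211/41]
step 1: K = P̄·Hᵀ·S⁻¹ = [-4932/28211; 13292/28211]
step 1: x' = x̄ + K·y = [77420/84633, 19468/28211]
step 1: P' = (I − K·H)·P̄ = [124736/84633 109940/28211; 109940/28211 369696/28211]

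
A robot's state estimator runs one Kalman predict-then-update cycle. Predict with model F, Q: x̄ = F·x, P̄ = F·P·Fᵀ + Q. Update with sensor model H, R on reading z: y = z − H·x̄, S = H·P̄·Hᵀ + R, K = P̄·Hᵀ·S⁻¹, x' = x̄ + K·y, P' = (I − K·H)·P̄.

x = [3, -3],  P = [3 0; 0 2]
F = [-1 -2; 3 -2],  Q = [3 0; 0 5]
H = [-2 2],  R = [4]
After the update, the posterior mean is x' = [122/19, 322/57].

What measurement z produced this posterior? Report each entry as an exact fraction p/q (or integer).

x̄ = F·x = [3, 15]
P̄ = F·P·Fᵀ + Q = [14 -1; -1 40]
S = H·P̄·Hᵀ + R = [228]
K = P̄·Hᵀ·S⁻¹ = [-5/38; 41/114]
x' − x̄ = [65/19, -533/57] = K·y
y = (KᵀK)⁻¹·Kᵀ·(x' − x̄) = [-26]
z = y + H·x̄ = [-26] + [24] = [-2]

z = [-2]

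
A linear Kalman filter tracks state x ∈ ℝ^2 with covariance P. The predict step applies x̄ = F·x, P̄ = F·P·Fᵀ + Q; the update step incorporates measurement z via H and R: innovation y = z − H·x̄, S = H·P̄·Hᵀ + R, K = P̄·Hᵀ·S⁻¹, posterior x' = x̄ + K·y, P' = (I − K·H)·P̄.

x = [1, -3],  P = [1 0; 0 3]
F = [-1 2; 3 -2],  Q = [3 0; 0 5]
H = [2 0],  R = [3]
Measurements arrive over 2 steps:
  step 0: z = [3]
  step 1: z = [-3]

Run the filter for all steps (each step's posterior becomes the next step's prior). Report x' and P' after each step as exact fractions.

step 0: x' = [75/67, 93/67], P' = [48/67 -45/67; -45/67 842/67]
step 1: x' = [-22449/15389, 5259/1399], P' = [11391/15389 -1056/1399; -1056/1399 16247/1399]

step 0: x̄ = F·x = [-7, 9]
step 0: P̄ = F·P·Fᵀ + Q = [16 -15; -15 26]
step 0: y = z − H·x̄ = [17]
step 0: S = H·P̄·Hᵀ + R = [67]
step 0: K = P̄·Hᵀ·S⁻¹ = [32/67; -30/67]
step 0: x' = x̄ + K·y = [75/67, 93/67]
step 0: P' = (I − K·H)·P̄ = [48/67 -45/67; -45/67 842/67]
step 1: x̄ = F·x = [111/67, 39/67]
step 1: P̄ = F·P·Fᵀ + Q = [3797/67 -3872/67; -3872/67 4675/67]
step 1: y = z − H·x̄ = [-423/67]
step 1: S = H·P̄·Hᵀ + R = [15389/67]
step 1: K = P̄·Hᵀ·S⁻¹ = [7594/15389; -704/1399]
step 1: x' = x̄ + K·y = [-22449/15389, 5259/1399]
step 1: P' = (I − K·H)·P̄ = [11391/15389 -1056/1399; -1056/1399 16247/1399]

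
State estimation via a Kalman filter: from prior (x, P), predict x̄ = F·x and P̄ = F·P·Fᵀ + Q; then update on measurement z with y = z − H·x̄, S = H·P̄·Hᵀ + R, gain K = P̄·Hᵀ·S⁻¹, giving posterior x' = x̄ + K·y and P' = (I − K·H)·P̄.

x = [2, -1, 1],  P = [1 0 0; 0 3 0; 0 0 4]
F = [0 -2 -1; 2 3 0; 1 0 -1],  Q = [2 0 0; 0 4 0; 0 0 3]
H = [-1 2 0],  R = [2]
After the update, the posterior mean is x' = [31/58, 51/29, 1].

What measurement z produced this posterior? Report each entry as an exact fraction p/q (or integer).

z = [3]

x̄ = F·x = [1, 1, 1]
P̄ = F·P·Fᵀ + Q = [18 -18 4; -18 35 2; 4 2 8]
S = H·P̄·Hᵀ + R = [232]
K = P̄·Hᵀ·S⁻¹ = [-27/116; 11/29; 0]
x' − x̄ = [-27/58, 22/29, 0] = K·y
y = (KᵀK)⁻¹·Kᵀ·(x' − x̄) = [2]
z = y + H·x̄ = [2] + [1] = [3]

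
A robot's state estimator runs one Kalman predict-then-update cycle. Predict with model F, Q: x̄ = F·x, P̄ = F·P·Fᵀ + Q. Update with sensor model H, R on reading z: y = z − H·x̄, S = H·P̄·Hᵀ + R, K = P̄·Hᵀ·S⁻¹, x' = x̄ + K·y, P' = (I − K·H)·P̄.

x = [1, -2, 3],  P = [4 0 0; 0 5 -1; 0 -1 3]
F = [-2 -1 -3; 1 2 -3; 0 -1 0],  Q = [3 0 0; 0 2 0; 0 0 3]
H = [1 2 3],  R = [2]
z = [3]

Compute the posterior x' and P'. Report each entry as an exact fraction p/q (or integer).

x̄ = F·x = [-9, -12, 2]
P̄ = F·P·Fᵀ + Q = [45 12 2; 12 65 -13; 2 -13 8]
y = z − H·x̄ = [30]
S = H·P̄·Hᵀ + R = [283]
K = P̄·Hᵀ·S⁻¹ = [75/283; 103/283; 0]
x' = x̄ + K·y = [-297/283, -306/283, 2]
P' = (I − K·H)·P̄ = [7110/283 -4329/283 2; -4329/283 7786/283 -13; 2 -13 8]

x' = [-297/283, -306/283, 2]
P' = [7110/283 -4329/283 2; -4329/283 7786/283 -13; 2 -13 8]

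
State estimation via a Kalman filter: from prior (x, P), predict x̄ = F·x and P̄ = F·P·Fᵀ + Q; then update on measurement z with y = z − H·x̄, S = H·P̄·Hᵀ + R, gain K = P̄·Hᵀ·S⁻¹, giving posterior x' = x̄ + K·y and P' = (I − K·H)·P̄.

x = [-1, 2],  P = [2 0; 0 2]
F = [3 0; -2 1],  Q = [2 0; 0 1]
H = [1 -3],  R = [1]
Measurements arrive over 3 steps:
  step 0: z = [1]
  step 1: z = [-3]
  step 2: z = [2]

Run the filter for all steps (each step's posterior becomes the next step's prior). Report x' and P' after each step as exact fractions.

step 0: x' = [5/3, 1/4], P' = [11/3 9/8; 9/8 29/64]
step 1: x' = [-6527/5383, 1322/2307], P' = [36686/16149 490/769; 490/769 653/2307]
step 2: x' = [1322693/883611, -121922/883611], P' = [1972508/883611 554146/883611; 554146/883611 247844/883611]

step 0: x̄ = F·x = [-3, 4]
step 0: P̄ = F·P·Fᵀ + Q = [20 -12; -12 11]
step 0: y = z − H·x̄ = [16]
step 0: S = H·P̄·Hᵀ + R = [192]
step 0: K = P̄·Hᵀ·S⁻¹ = [7/24; -15/64]
step 0: x' = x̄ + K·y = [5/3, 1/4]
step 0: P' = (I − K·H)·P̄ = [11/3 9/8; 9/8 29/64]
step 1: x̄ = F·x = [5, -37/12]
step 1: P̄ = F·P·Fᵀ + Q = [35 -149/8; -149/8 2231/192]
step 1: y = z − H·x̄ = [-69/4]
step 1: S = H·P̄·Hᵀ + R = [16149/64]
step 1: K = P̄·Hᵀ·S⁻¹ = [5816/16149; -163/769]
step 1: x' = x̄ + K·y = [-6527/5383, 1322/2307]
step 1: P' = (I − K·H)·P̄ = [36686/16149 490/769; 490/769 653/2307]
step 2: x̄ = F·x = [-19581/5383, 48416/16149]
step 2: P̄ = F·P·Fᵀ + Q = [120824/5383 -63082/5383; -63082/5383 126304/16149]
step 2: y = z − H·x̄ = [78763/5383]
step 2: S = H·P̄·Hᵀ + R = [883611/5383]
step 2: K = P̄·Hᵀ·S⁻¹ = [310070/883611; -189386/883611]
step 2: x' = x̄ + K·y = [1322693/883611, -121922/883611]
step 2: P' = (I − K·H)·P̄ = [1972508/883611 554146/883611; 554146/883611 247844/883611]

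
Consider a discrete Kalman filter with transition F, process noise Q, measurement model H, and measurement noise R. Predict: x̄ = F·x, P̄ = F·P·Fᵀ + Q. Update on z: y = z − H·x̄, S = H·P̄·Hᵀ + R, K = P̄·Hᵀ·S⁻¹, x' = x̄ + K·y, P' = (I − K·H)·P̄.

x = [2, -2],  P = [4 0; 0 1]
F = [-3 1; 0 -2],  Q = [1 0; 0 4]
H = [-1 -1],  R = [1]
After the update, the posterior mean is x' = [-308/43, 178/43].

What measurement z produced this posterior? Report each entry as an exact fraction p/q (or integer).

z = [3]

x̄ = F·x = [-8, 4]
P̄ = F·P·Fᵀ + Q = [38 -2; -2 8]
S = H·P̄·Hᵀ + R = [43]
K = P̄·Hᵀ·S⁻¹ = [-36/43; -6/43]
x' − x̄ = [36/43, 6/43] = K·y
y = (KᵀK)⁻¹·Kᵀ·(x' − x̄) = [-1]
z = y + H·x̄ = [-1] + [4] = [3]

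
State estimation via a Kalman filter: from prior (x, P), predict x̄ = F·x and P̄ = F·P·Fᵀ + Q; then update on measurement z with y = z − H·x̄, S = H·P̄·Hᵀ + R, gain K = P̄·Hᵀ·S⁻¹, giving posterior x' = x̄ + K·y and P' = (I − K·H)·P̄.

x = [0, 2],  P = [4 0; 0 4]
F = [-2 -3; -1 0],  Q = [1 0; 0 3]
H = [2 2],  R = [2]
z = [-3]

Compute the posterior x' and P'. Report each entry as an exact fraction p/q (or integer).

x' = [-41/17, 15/17]
P' = [667/153 -202/51; -202/51 69/17]

x̄ = F·x = [-6, 0]
P̄ = F·P·Fᵀ + Q = [53 8; 8 7]
y = z − H·x̄ = [9]
S = H·P̄·Hᵀ + R = [306]
K = P̄·Hᵀ·S⁻¹ = [61/153; 5/51]
x' = x̄ + K·y = [-41/17, 15/17]
P' = (I − K·H)·P̄ = [667/153 -202/51; -202/51 69/17]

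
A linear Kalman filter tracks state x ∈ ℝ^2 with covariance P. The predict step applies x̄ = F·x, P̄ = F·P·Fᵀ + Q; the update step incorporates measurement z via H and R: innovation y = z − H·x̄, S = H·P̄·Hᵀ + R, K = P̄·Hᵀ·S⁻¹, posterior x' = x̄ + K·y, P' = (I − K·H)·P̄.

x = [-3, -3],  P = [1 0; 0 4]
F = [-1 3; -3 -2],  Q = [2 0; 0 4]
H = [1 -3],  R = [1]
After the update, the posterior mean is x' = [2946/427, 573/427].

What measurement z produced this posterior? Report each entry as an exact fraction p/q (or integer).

x̄ = F·x = [-6, 15]
P̄ = F·P·Fᵀ + Q = [39 -21; -21 29]
S = H·P̄·Hᵀ + R = [427]
K = P̄·Hᵀ·S⁻¹ = [102/427; -108/427]
x' − x̄ = [5508/427, -5832/427] = K·y
y = (KᵀK)⁻¹·Kᵀ·(x' − x̄) = [54]
z = y + H·x̄ = [54] + [-51] = [3]

z = [3]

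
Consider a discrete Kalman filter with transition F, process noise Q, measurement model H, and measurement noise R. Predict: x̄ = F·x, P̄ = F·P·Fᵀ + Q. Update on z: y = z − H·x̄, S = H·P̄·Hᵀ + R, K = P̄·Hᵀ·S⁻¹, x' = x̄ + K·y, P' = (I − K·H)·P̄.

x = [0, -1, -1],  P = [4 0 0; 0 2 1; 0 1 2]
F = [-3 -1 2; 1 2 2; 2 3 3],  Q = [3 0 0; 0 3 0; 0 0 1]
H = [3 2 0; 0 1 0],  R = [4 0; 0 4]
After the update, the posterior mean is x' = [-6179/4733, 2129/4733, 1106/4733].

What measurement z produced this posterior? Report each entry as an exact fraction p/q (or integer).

z = [-3, 1]

x̄ = F·x = [-1, -4, -6]
P̄ = F·P·Fᵀ + Q = [45 -6 -15; -6 31 44; -15 44 71]
S = H·P̄·Hᵀ + R = [461 44; 44 35]
K = P̄·Hᵀ·S⁻¹ = [1523/4733 -2726/4733; 176/14199 12355/14199; -431/14199 18392/14199]
x' − x̄ = [-1446/4733, 21061/4733, 29504/4733] = K·y
y = (KᵀK)⁻¹·Kᵀ·(x' − x̄) = [8, 5]
z = y + H·x̄ = [8, 5] + [-11, -4] = [-3, 1]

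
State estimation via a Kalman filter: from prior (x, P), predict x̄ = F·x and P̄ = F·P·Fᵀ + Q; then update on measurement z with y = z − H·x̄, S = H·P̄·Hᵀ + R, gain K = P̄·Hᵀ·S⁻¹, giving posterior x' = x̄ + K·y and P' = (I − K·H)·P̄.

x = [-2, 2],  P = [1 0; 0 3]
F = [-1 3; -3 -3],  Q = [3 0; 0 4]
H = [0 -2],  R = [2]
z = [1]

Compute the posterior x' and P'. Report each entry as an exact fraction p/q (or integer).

x̄ = F·x = [8, 0]
P̄ = F·P·Fᵀ + Q = [31 -24; -24 40]
y = z − H·x̄ = [1]
S = H·P̄·Hᵀ + R = [162]
K = P̄·Hᵀ·S⁻¹ = [8/27; -40/81]
x' = x̄ + K·y = [224/27, -40/81]
P' = (I − K·H)·P̄ = [151/9 -8/27; -8/27 40/81]

x' = [224/27, -40/81]
P' = [151/9 -8/27; -8/27 40/81]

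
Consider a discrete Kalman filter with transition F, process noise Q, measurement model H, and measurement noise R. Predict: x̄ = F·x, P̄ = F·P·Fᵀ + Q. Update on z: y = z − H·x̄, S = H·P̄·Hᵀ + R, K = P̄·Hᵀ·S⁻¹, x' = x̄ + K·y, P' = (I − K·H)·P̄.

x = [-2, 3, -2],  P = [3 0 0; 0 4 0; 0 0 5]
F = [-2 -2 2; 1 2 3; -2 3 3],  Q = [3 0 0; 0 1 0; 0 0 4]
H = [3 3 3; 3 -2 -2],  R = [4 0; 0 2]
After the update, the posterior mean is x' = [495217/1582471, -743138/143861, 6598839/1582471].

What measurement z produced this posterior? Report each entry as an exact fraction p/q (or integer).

x̄ = F·x = [-6, -2, 7]
P̄ = F·P·Fᵀ + Q = [51 8 18; 8 65 63; 18 63 97]
S = H·P̄·Hᵀ + R = [3523 -1191; -1191 1301]
K = P̄·Hᵀ·S⁻¹ = [210411/1582471 315472/1582471; 11568/143861 -15064/143861; 188964/1582471 -150562/1582471]
x' − x̄ = [9990043/1582471, -455416/143861, -4478458/1582471] = K·y
y = (KᵀK)⁻¹·Kᵀ·(x' − x̄) = [1, 31]
z = y + H·x̄ = [1, 31] + [-3, -28] = [-2, 3]

z = [-2, 3]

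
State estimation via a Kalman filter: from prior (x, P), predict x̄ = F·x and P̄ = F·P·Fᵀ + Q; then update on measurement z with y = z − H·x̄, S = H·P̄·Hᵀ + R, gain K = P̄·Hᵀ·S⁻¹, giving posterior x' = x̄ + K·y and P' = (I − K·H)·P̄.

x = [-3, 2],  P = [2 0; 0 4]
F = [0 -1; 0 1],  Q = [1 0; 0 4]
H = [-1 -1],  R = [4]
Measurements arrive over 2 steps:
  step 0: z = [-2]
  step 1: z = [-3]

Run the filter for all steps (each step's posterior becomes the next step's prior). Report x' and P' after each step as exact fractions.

step 0: x' = [-16/9, 26/9], P' = [44/9 -40/9; -40/9 56/9]
step 1: x' = [-23/9, 38/9], P' = [64/9 -20/3; -20/3 76/9]

step 0: x̄ = F·x = [-2, 2]
step 0: P̄ = F·P·Fᵀ + Q = [5 -4; -4 8]
step 0: y = z − H·x̄ = [-2]
step 0: S = H·P̄·Hᵀ + R = [9]
step 0: K = P̄·Hᵀ·S⁻¹ = [-1/9; -4/9]
step 0: x' = x̄ + K·y = [-16/9, 26/9]
step 0: P' = (I − K·H)·P̄ = [44/9 -40/9; -40/9 56/9]
step 1: x̄ = F·x = [-26/9, 26/9]
step 1: P̄ = F·P·Fᵀ + Q = [65/9 -56/9; -56/9 92/9]
step 1: y = z − H·x̄ = [-3]
step 1: S = H·P̄·Hᵀ + R = [9]
step 1: K = P̄·Hᵀ·S⁻¹ = [-1/9; -4/9]
step 1: x' = x̄ + K·y = [-23/9, 38/9]
step 1: P' = (I − K·H)·P̄ = [64/9 -20/3; -20/3 76/9]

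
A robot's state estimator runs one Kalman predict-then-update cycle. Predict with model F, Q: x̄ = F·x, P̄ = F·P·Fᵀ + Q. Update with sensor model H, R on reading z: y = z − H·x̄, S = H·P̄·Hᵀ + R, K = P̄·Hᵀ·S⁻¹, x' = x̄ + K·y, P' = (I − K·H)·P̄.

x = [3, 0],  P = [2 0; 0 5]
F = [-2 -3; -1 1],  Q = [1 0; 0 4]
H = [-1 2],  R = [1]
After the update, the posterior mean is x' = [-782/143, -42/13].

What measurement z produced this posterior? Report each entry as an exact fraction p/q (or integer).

x̄ = F·x = [-6, -3]
P̄ = F·P·Fᵀ + Q = [54 -11; -11 11]
S = H·P̄·Hᵀ + R = [143]
K = P̄·Hᵀ·S⁻¹ = [-76/143; 3/13]
x' − x̄ = [76/143, -3/13] = K·y
y = (KᵀK)⁻¹·Kᵀ·(x' − x̄) = [-1]
z = y + H·x̄ = [-1] + [0] = [-1]

z = [-1]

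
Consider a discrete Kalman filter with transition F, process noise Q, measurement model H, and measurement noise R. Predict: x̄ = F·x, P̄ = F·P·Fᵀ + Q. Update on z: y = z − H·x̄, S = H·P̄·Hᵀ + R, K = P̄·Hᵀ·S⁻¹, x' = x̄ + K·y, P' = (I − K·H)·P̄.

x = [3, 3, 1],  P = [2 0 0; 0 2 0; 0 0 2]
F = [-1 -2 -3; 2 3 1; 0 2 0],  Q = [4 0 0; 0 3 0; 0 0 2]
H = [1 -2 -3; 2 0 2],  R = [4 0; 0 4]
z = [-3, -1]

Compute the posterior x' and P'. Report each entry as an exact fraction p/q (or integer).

x' = [80/6433, 16523/6433, -519/919]
P' = [9416/6433 10354/6433 -708/919; 10354/6433 24123/6433 -1532/919; -708/919 -1532/919 952/919]

x̄ = F·x = [-12, 16, 6]
P̄ = F·P·Fᵀ + Q = [32 -22 -8; -22 31 12; -8 12 10]
y = z − H·x̄ = [59, 11]
S = H·P̄·Hᵀ + R = [530 76; 76 108]
K = P̄·Hᵀ·S⁻¹ = [894/6433 2230/6433; -1430/6433 -185/6433; -125/919 122/919]
x' = x̄ + K·y = [80/6433, 16523/6433, -519/919]
P' = (I − K·H)·P̄ = [9416/6433 10354/6433 -708/919; 10354/6433 24123/6433 -1532/919; -708/919 -1532/919 952/919]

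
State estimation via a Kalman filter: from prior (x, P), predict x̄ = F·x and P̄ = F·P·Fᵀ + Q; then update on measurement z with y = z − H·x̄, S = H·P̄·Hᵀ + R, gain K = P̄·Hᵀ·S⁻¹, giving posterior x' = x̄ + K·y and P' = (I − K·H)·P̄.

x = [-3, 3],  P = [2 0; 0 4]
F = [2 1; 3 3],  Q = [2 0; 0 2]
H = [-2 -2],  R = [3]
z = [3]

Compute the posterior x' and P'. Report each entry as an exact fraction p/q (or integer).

x' = [-63/25, 96/95]
P' = [46/25 -8/5; -8/5 40/19]

x̄ = F·x = [-3, 0]
P̄ = F·P·Fᵀ + Q = [14 24; 24 56]
y = z − H·x̄ = [-3]
S = H·P̄·Hᵀ + R = [475]
K = P̄·Hᵀ·S⁻¹ = [-4/25; -32/95]
x' = x̄ + K·y = [-63/25, 96/95]
P' = (I − K·H)·P̄ = [46/25 -8/5; -8/5 40/19]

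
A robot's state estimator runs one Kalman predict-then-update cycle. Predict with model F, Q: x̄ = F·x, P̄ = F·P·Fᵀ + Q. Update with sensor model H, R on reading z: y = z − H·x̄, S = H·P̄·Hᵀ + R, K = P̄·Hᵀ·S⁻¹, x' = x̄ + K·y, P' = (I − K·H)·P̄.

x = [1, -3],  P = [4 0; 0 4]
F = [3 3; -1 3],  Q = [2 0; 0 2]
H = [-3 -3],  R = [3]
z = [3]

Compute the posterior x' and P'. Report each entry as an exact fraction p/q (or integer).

x̄ = F·x = [-6, -10]
P̄ = F·P·Fᵀ + Q = [74 24; 24 42]
y = z − H·x̄ = [-45]
S = H·P̄·Hᵀ + R = [1479]
K = P̄·Hᵀ·S⁻¹ = [-98/493; -66/493]
x' = x̄ + K·y = [1452/493, -1960/493]
P' = (I − K·H)·P̄ = [7670/493 -7572/493; -7572/493 7638/493]

x' = [1452/493, -1960/493]
P' = [7670/493 -7572/493; -7572/493 7638/493]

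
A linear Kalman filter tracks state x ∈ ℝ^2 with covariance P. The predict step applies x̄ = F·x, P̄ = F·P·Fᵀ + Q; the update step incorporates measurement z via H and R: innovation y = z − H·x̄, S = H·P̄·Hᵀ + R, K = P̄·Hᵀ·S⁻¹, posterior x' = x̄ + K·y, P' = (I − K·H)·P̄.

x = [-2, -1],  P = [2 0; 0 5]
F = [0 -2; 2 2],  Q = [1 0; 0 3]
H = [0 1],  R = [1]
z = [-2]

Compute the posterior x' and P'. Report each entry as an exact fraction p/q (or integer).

x̄ = F·x = [2, -6]
P̄ = F·P·Fᵀ + Q = [21 -20; -20 31]
y = z − H·x̄ = [4]
S = H·P̄·Hᵀ + R = [32]
K = P̄·Hᵀ·S⁻¹ = [-5/8; 31/32]
x' = x̄ + K·y = [-1/2, -17/8]
P' = (I − K·H)·P̄ = [17/2 -5/8; -5/8 31/32]

x' = [-1/2, -17/8]
P' = [17/2 -5/8; -5/8 31/32]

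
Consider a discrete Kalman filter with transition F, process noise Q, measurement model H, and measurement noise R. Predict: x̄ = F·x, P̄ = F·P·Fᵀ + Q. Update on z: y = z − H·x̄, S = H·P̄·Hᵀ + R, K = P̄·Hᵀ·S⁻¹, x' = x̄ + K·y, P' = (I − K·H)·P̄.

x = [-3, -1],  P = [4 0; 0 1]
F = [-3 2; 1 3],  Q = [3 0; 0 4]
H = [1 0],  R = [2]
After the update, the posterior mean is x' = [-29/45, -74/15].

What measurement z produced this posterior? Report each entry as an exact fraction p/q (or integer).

z = [-1]

x̄ = F·x = [7, -6]
P̄ = F·P·Fᵀ + Q = [43 -6; -6 17]
S = H·P̄·Hᵀ + R = [45]
K = P̄·Hᵀ·S⁻¹ = [43/45; -2/15]
x' − x̄ = [-344/45, 16/15] = K·y
y = (KᵀK)⁻¹·Kᵀ·(x' − x̄) = [-8]
z = y + H·x̄ = [-8] + [7] = [-1]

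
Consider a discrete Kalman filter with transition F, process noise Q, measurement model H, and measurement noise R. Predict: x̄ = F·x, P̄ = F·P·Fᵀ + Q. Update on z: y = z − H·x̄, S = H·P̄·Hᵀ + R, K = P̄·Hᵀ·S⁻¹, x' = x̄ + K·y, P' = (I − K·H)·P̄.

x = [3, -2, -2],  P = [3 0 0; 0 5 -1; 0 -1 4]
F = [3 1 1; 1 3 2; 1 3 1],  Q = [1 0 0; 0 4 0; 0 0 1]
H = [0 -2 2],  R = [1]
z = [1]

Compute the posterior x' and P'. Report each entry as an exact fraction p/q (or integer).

x' = [203/37, -205/37, -5]
P' = [1259/37 891/37 24; 891/37 1748/37 47; 24 47 47]

x̄ = F·x = [5, -7, -5]
P̄ = F·P·Fᵀ + Q = [35 27 24; 27 56 47; 24 47 47]
y = z − H·x̄ = [-3]
S = H·P̄·Hᵀ + R = [37]
K = P̄·Hᵀ·S⁻¹ = [-6/37; -18/37; 0]
x' = x̄ + K·y = [203/37, -205/37, -5]
P' = (I − K·H)·P̄ = [1259/37 891/37 24; 891/37 1748/37 47; 24 47 47]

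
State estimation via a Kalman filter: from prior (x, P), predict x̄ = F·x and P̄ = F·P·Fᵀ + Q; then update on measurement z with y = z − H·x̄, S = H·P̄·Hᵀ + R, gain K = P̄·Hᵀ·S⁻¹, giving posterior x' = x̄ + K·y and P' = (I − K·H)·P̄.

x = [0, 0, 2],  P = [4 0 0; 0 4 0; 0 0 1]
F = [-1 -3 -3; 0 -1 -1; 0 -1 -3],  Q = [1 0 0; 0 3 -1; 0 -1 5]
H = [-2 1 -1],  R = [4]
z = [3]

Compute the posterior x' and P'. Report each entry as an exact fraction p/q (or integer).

x' = [-37/121, -60/121, -375/121]
P' = [432/121 331/121 -321/121; 331/121 576/121 -30/121; -321/121 -30/121 720/121]

x̄ = F·x = [-6, -2, -6]
P̄ = F·P·Fᵀ + Q = [50 15 21; 15 8 6; 21 6 18]
y = z − H·x̄ = [-13]
S = H·P̄·Hᵀ + R = [242]
K = P̄·Hᵀ·S⁻¹ = [-53/121; -14/121; -27/121]
x' = x̄ + K·y = [-37/121, -60/121, -375/121]
P' = (I − K·H)·P̄ = [432/121 331/121 -321/121; 331/121 576/121 -30/121; -321/121 -30/121 720/121]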